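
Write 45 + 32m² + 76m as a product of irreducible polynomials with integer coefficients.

Need a pair with product 32·45 = 1440 and sum 76: that's 40 and 36.
Split the middle term: 32m² + 40m + 36m + 45 = 8m(4m + 5) + 9(4m + 5).

(4m + 5)(8m + 9)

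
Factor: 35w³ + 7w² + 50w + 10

(5w + 1)(7w² + 10)

Group as (35w³ + 50w) + (7w² + 10) = 5w(7w² + 10) + (7w² + 10).
Both groups share the factor (7w² + 10).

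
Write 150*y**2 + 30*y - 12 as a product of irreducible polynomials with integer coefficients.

6*(5*y + 2)*(5*y - 1)

Pull out the common factor 6, then factor the remaining trinomial.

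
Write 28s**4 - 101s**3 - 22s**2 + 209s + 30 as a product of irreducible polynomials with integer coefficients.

(4s + 5)(7s + 1)(s - 2)(s - 3)

Among the possible rational roots, s = 2 is a root, giving the factor (s - 2) and quotient 28s**3 - 45s**2 - 112s - 15.
Next, s = -5/4 is a root, so (4s + 5) divides it; the quotient is 7s**2 - 20s - 3.
The remaining quadratic factors as (s - 3)(7s + 1).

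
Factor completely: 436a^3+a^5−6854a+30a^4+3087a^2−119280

(a+14)(a+8)(a−5)(a^2+13a+213)

Trying the rational-root candidates, a = −8 is a root, so (a+8) divides it; the quotient is a^4+22a^3+260a^2+1007a−14910.
Then a = −14 is a root, giving the factor (a+14) and quotient a^3+8a^2+148a−1065.
Continuing, a = 5 is a root, giving the factor (a−5) and quotient a^2+13a+213.
The quadratic a^2+13a+213 has discriminant −683 < 0 and is irreducible over ℤ.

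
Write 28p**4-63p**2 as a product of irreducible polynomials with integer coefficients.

Pull out the common factor 7p**2; 4p**2-9 is a difference of squares.

7p**2(2p+3)(2p-3)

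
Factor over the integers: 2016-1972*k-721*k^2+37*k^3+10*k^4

By the rational root theorem, k = 4/5 is a root, so (5*k-4) divides it; the quotient is 2*k^3+9*k^2-137*k-504.
Continuing, k = -7/2 is a root, giving the factor (2*k+7) and quotient k^2+k-72.
The remaining quadratic factors as (k+9)(k-8).

(2*k+7)*(5*k-4)*(k+9)*(k-8)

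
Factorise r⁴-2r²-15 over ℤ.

(r²+3)(r²-5)

Substitute u = r² to get a quadratic in u, then factor.
r²-5 is irreducible over ℤ (5 is not a perfect square).
r²+3 is irreducible over ℤ (always positive, so no real roots).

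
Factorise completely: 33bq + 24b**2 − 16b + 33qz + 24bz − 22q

Group: 8b(3b + 3z − 2) + 11q(3b + 3z − 2); both groups contain (3b + 3z − 2).

(3b + 3z − 2)(8b + 11q)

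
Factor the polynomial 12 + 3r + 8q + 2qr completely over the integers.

Group as (2qr + 8q) + (3r + 12) = 2q(r + 4) + 3(r + 4).
Both groups share the factor (r + 4).

(2q + 3)(r + 4)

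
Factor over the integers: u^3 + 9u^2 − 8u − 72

Group as (u^3 − 8u) + (9u^2 − 72) = u(u^2 − 8) + 9(u^2 − 8).
Both groups share the factor (u^2 − 8).

(u + 9)(u^2 − 8)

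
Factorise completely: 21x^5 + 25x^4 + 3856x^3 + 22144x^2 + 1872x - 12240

(3x - 2)(7x + 6)(x + 5)(x^2 - 4x + 204)

By the rational root theorem, x = 2/3 is a root, so (3x - 2) is a factor; dividing leaves 7x^4 + 13x^3 + 1294x^2 + 8244x + 6120.
Then x = -5 is a root, giving the factor (x + 5) and quotient 7x^3 - 22x^2 + 1404x + 1224.
Then x = -6/7 is a root, giving the factor (7x + 6) and quotient x^2 - 4x + 204.
The quadratic x^2 - 4x + 204 has discriminant -800 < 0 and is irreducible over ℤ.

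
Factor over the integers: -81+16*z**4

(2*z+3)*(2*z-3)*(4*z**2+9)

(2*z)⁴ − (3)⁴ = ((2*z)² − (3)²)((2*z)² + (3)²); the first factor splits again, the second (4*z**2+9) is irreducible.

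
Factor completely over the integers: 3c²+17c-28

Need a pair with product 3·(-28) = -84 and sum 17: that's 21 and -4.
Split the middle term: 3c²+21c - 4c-28 = 3c(c+7) - 4(c+7).

(3c-4)(c+7)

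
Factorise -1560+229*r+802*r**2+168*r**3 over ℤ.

By the rational root theorem, r = 8/7 is a root, so (7*r-8) is a factor; dividing leaves 24*r**2+142*r+195.
The remaining quadratic factors as (4*r+15)(6*r+13).

(4*r+15)*(6*r+13)*(7*r-8)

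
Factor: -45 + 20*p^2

5*(2*p + 3)*(2*p - 3)

Every term has a factor of 5. Then 4*p^2 - 9 = (2*p)² − (3)².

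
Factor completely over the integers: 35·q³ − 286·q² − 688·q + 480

(5·q + 12)·(7·q − 4)·(q − 10)

Among the possible rational roots, q = 4/7 is a root, giving the factor (7·q − 4) and quotient 5·q² − 38·q − 120.
The remaining quadratic factors as (5·q + 12)(q − 10).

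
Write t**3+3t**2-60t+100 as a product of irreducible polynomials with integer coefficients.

Among the possible rational roots, t = -10 is a root, giving the factor (t+10) and quotient t**2-7t+10.
The remaining quadratic factors as (t-2)(t-5).

(t+10)(t-2)(t-5)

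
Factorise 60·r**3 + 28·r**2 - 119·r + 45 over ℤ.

(2·r - 1)·(5·r + 9)·(6·r - 5)

Testing divisors of the constant over divisors of the leading coefficient, r = 5/6 is a root, giving the factor (6·r - 5) and quotient 10·r**2 + 13·r - 9.
The remaining quadratic factors as (2·r - 1)(5·r + 9).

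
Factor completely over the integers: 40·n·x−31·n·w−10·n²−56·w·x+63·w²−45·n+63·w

−(2·n+9·w−8·x+9)·(5·n−7·w)

Group: −2·n·(5·n−7·w) + (−9·w+8·x−9)·(5·n−7·w); both groups contain (5·n−7·w).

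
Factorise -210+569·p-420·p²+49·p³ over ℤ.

Testing divisors of the constant over divisors of the leading coefficient, p = 6/7 is a root, giving the factor (7·p-6) and quotient 7·p²-54·p+35.
The remaining quadratic factors as (p-7)(7·p-5).

(7·p-5)·(7·p-6)·(p-7)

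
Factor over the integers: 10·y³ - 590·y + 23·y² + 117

(2·y - 13)·(5·y - 1)·(y + 9)

Among the possible rational roots, y = -9 is a root, so (y + 9) is a factor; dividing leaves 10·y² - 67·y + 13.
The remaining quadratic factors as (5·y - 1)(2·y - 13).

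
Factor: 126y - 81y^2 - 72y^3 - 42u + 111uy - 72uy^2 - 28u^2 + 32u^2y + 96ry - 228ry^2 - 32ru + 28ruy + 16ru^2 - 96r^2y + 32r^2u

(4r + 8y - 7)(8r + 4u + 3y + 6)(u - 3y)

Group: 8r(4ru - 12ry + 8uy - 7u - 24y^2 + 21y) + (4u + 3y + 6)(4ru - 12ry + 8uy - 7u - 24y^2 + 21y); both groups contain (4ru - 12ry + 8uy - 7u - 24y^2 + 21y), so (8r + 4u + 3y + 6) is a factor with cofactor 4ru - 12ry + 8uy - 7u - 24y^2 + 21y.
The cofactor groups again: 4ru - 12ry + 8uy - 7u - 24y^2 + 21y = u(4r + 8y - 7) - 3y(4r + 8y - 7); both groups contain (4r + 8y - 7), giving (u - 3y)(4r + 8y - 7).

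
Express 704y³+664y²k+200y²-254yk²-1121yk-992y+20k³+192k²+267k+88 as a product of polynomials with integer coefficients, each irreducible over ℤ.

(11y-2k-1)(8y-k-8)(8y+10k+11)

Group: 11y(64y²+72yk+24y-10k²-91k-88) + (-2k-1)(64y²+72yk+24y-10k²-91k-88); both groups contain (64y²+72yk+24y-10k²-91k-88), so (11y-2k-1) is a factor with cofactor 64y²+72yk+24y-10k²-91k-88.
The cofactor groups again: 64y²+72yk+24y-10k²-91k-88 = 8y(8y+10k+11) + (-k-8)(8y+10k+11); both groups contain (8y+10k+11), giving (8y-k-8)(8y+10k+11).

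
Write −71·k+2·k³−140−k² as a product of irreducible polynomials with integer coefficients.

(2·k+5)·(k+4)·(k−7)

Trying the rational-root candidates, k = −5/2 is a root, so (2·k+5) divides it; the quotient is k²−3·k−28.
The remaining quadratic factors as (k+4)(k−7).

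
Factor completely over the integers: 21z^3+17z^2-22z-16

(3z+2)(7z+8)(z-1)

Testing divisors of the constant over divisors of the leading coefficient, z = 1 is a root, giving the factor (z-1) and quotient 21z^2+38z+16.
The remaining quadratic factors as (7z+8)(3z+2).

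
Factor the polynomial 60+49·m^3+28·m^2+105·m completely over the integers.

Group as (49·m^3+105·m) + (28·m^2+60) = 7·m·(7·m^2+15) + 4·(7·m^2+15).
Both groups share the factor (7·m^2+15).

(7·m+4)·(7·m^2+15)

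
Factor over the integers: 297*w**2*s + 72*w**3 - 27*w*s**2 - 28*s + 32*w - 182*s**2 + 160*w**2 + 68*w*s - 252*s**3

(8*w - 7*s)*(w + 4*s + 2)*(9*w + 9*s + 2)

Group: 9*w*(8*w**2 + 25*w*s + 16*w - 28*s**2 - 14*s) + (9*s + 2)*(8*w**2 + 25*w*s + 16*w - 28*s**2 - 14*s); both groups contain (8*w**2 + 25*w*s + 16*w - 28*s**2 - 14*s), so (9*w + 9*s + 2) is a factor with cofactor 8*w**2 + 25*w*s + 16*w - 28*s**2 - 14*s.
The cofactor groups again: 8*w**2 + 25*w*s + 16*w - 28*s**2 - 14*s = w*(8*w - 7*s) + (4*s + 2)*(8*w - 7*s); both groups contain (8*w - 7*s), giving (w + 4*s + 2)*(8*w - 7*s).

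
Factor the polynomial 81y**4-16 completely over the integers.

Write as (9y**2)² − (4)², then factor 9y**2-4 once more.

(3y+2)(3y-2)(9y**2+4)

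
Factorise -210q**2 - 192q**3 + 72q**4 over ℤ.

6q**2(2q - 7)(6q + 5)

Pull out the common factor 6q**2, then factor the remaining trinomial.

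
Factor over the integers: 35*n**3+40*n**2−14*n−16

(7*n+8)*(5*n**2−2)

Group as (35*n**3−14*n) + (40*n**2−16) = 7*n*(5*n**2−2) + 8*(5*n**2−2).
Both groups share the factor (5*n**2−2).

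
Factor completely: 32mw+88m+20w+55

(4w+11)(8m+5)

Group as (32mw+88m) + (20w+55) = 8m(4w+11) + 5(4w+11).
Both groups share the factor (4w+11).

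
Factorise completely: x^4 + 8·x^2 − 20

(x^2 + 10)·(x^2 − 2)

Substitute u = x^2 to get a quadratic in u, then factor.
x^2 − 2 is irreducible over ℤ (2 is not a perfect square).
x^2 + 10 is irreducible over ℤ (always positive, so no real roots).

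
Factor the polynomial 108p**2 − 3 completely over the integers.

Every term has a factor of 3. Then 36p**2 − 1 = (6p)² − (1)².

3(6p + 1)(6p − 1)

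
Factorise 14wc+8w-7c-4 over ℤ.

Group as (14wc+8w) + (-7c-4) = 2w(7c+4) - (7c+4).
Both groups share the factor (7c+4).

(2w-1)(7c+4)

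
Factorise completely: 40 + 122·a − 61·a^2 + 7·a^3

Trying the rational-root candidates, a = −2/7 is a root, giving the factor (7·a + 2) and quotient a^2 − 9·a + 20.
The remaining quadratic factors as (a − 5)(a − 4).

(7·a + 2)·(a − 4)·(a − 5)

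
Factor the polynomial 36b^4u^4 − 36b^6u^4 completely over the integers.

−36b^4u^4(b + 1)(b − 1)

Factor out 36b^4u^4 first: what remains is −b^2 + 1.
Recognize a difference of squares with the parts 1 and b.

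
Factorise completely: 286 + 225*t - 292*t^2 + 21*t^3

By the rational root theorem, t = 13 is a root, so (t - 13) is a factor; dividing leaves 21*t^2 - 19*t - 22.
The remaining quadratic factors as (3*t + 2)(7*t - 11).

(3*t + 2)*(7*t - 11)*(t - 13)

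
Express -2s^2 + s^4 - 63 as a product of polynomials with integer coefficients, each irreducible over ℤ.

Substitute u = s^2 to get a quadratic in u, then factor.
s^2 - 9 is a difference of squares.
s^2 + 7 is irreducible over ℤ (always positive, so no real roots).

(s + 3)(s - 3)(s^2 + 7)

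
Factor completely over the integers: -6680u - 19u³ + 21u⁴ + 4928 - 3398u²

(3u + 8)(7u - 4)(u + 11)(u - 14)

Trying the rational-root candidates, u = -11 is a root, giving the factor (u + 11) and quotient 21u³ - 250u² - 648u + 448.
Then u = 14 is a root, so (u - 14) divides it; the quotient is 21u² + 44u - 32.
The remaining quadratic factors as (3u + 8)(7u - 4).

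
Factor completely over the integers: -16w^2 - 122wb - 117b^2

-(2w + 13b)(8w + 9b)

Group: -2w(8w + 9b) - 13b(8w + 9b); both groups contain (8w + 9b).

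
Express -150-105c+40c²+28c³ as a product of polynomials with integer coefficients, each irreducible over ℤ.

(7c+10)(4c²-15)

Group as (28c³-105c) + (40c²-150) = 7c(4c²-15) + 10(4c²-15).
Both groups share the factor (4c²-15).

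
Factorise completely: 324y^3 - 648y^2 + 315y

Pull out the common factor 9y, then factor the remaining trinomial.

9y(6y - 5)(6y - 7)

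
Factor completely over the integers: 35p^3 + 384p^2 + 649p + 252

Trying the rational-root candidates, p = −4/7 is a root, giving the factor (7p + 4) and quotient 5p^2 + 52p + 63.
The remaining quadratic factors as (p + 9)(5p + 7).

(5p + 7)(7p + 4)(p + 9)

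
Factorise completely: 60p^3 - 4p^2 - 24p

Pull out the common factor 4p, then factor the remaining trinomial.

4p(3p - 2)(5p + 3)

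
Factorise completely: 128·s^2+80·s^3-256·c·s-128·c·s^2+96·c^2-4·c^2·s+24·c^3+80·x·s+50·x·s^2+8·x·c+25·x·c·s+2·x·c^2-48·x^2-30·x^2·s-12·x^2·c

Group: 3·x·(-4·x·c-10·x·s-16·x+6·c^2+11·c·s+24·c-10·s^2-16·s) + (4·c-8·s)·(-4·x·c-10·x·s-16·x+6·c^2+11·c·s+24·c-10·s^2-16·s); both groups contain (-4·x·c-10·x·s-16·x+6·c^2+11·c·s+24·c-10·s^2-16·s), so (3·x+4·c-8·s) is a factor with cofactor -4·x·c-10·x·s-16·x+6·c^2+11·c·s+24·c-10·s^2-16·s.
The cofactor groups again: -4·x·c-10·x·s-16·x+6·c^2+11·c·s+24·c-10·s^2-16·s = -2·x·(2·c+5·s+8) + (3·c-2·s)·(2·c+5·s+8); both groups contain (2·c+5·s+8), giving -(2·x-3·c+2·s)·(2·c+5·s+8).

-(2·x-3·c+2·s)·(2·c+5·s+8)·(3·x+4·c-8·s)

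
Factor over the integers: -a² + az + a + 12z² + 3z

-(a + 3z)(a - 4z - 1)

Group: -a(a + 3z) + (4z + 1)(a + 3z); both groups contain (a + 3z).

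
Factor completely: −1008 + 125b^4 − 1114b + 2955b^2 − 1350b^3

Among the possible rational roots, b = 7/5 is a root, giving the factor (5b − 7) and quotient 25b^3 − 235b^2 + 262b + 144.
Then b = 9/5 is a root, giving the factor (5b − 9) and quotient 5b^2 − 38b − 16.
The remaining quadratic factors as (b − 8)(5b + 2).

(5b + 2)(5b − 7)(5b − 9)(b − 8)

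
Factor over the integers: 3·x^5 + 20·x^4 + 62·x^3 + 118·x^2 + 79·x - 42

Testing divisors of the constant over divisors of the leading coefficient, x = 1/3 is a root, so (3·x - 1) is a factor; dividing leaves x^4 + 7·x^3 + 23·x^2 + 47·x + 42.
Next, x = -2 is a root, so (x + 2) is a factor; dividing leaves x^3 + 5·x^2 + 13·x + 21.
Then x = -3 is a root, giving the factor (x + 3) and quotient x^2 + 2·x + 7.
The quadratic x^2 + 2·x + 7 has discriminant -24 < 0 and is irreducible over ℤ.

(3·x - 1)·(x + 2)·(x + 3)·(x^2 + 2·x + 7)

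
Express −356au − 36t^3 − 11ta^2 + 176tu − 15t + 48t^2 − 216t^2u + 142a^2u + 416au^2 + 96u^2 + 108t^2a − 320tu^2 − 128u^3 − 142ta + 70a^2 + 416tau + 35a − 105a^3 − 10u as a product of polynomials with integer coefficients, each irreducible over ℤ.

Group: 2t(−18t^2 + 27ta − 36tu + 15t + 35a^2 + 46au − 35a − 16u^2 + 10u) + (−3a + 8u − 1)(−18t^2 + 27ta − 36tu + 15t + 35a^2 + 46au − 35a − 16u^2 + 10u); both groups contain (−18t^2 + 27ta − 36tu + 15t + 35a^2 + 46au − 35a − 16u^2 + 10u), so (2t − 3a + 8u − 1) is a factor with cofactor −18t^2 + 27ta − 36tu + 15t + 35a^2 + 46au − 35a − 16u^2 + 10u.
The cofactor groups again: −18t^2 + 27ta − 36tu + 15t + 35a^2 + 46au − 35a − 16u^2 + 10u = −3t(6t + 5a + 8u − 5) + (7a − 2u)(6t + 5a + 8u − 5); both groups contain (6t + 5a + 8u − 5), giving −(3t − 7a + 2u)(6t + 5a + 8u − 5).

−(2t − 3a + 8u − 1)(3t − 7a + 2u)(6t + 5a + 8u − 5)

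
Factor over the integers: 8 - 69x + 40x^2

Need a pair with product 40·8 = 320 and sum -69: that's -5 and -64.
Split the middle term: 40x^2 - 5x - 64x + 8 = 5x(8x - 1) - 8(8x - 1).

(5x - 8)(8x - 1)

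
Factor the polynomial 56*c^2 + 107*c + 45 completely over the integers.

Need a pair with product 56·45 = 2520 and sum 107: that's 72 and 35.
Split the middle term: 56*c^2 + 72*c + 35*c + 45 = 8*c*(7*c + 9) + 5*(7*c + 9).

(7*c + 9)*(8*c + 5)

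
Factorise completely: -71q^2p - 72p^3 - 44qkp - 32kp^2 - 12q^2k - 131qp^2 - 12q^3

Group: 3q(-4q^2 - 4qk - 13qp - 4kp - 9p^2) + 8p(-4q^2 - 4qk - 13qp - 4kp - 9p^2); both groups contain (-4q^2 - 4qk - 13qp - 4kp - 9p^2), so (3q + 8p) is a factor with cofactor -4q^2 - 4qk - 13qp - 4kp - 9p^2.
The cofactor groups again: -4q^2 - 4qk - 13qp - 4kp - 9p^2 = -4q(q + p) + (-4k - 9p)(q + p); both groups contain (q + p), giving -(4q + 4k + 9p)(q + p).

-(4q + 4k + 9p)(3q + 8p)(q + p)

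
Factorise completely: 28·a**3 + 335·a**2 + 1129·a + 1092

Among the possible rational roots, a = -7 is a root, so (a + 7) is a factor; dividing leaves 28·a**2 + 139·a + 156.
The remaining quadratic factors as (4·a + 13)(7·a + 12).

(4·a + 13)·(7·a + 12)·(a + 7)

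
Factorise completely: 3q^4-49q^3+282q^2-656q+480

(3q-4)(q-4)(q-5)(q-6)

Among the possible rational roots, q = 6 is a root, so (q-6) is a factor; dividing leaves 3q^3-31q^2+96q-80.
Next, q = 4/3 is a root, giving the factor (3q-4) and quotient q^2-9q+20.
The remaining quadratic factors as (q-4)(q-5).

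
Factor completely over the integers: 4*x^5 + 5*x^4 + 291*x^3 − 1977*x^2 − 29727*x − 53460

Trying the rational-root candidates, x = 9 is a root, so (x − 9) divides it; the quotient is 4*x^4 + 41*x^3 + 660*x^2 + 3963*x + 5940.
Then x = −5 is a root, giving the factor (x + 5) and quotient 4*x^3 + 21*x^2 + 555*x + 1188.
Continuing, x = −9/4 is a root, so (4*x + 9) divides it; the quotient is x^2 + 3*x + 132.
The quadratic x^2 + 3*x + 132 has discriminant −519 < 0 and is irreducible over ℤ.

(4*x + 9)*(x + 5)*(x − 9)*(x^2 + 3*x + 132)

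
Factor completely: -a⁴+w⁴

Difference of squares twice: with A = w and B = a, A⁴ − B⁴ = (A² − B²)(A² + B²), and A² − B² factors again.

(w-a)·(w+a)·(w²+a²)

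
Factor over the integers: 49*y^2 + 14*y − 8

Need a pair with product 49·(−8) = −392 and sum 14: that's −14 and 28.
Split the middle term: 49*y^2 − 14*y + 28*y − 8 = 7*y*(7*y − 2) + 4*(7*y − 2).

(7*y + 4)*(7*y − 2)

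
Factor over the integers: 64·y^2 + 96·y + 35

(8·y + 5)·(8·y + 7)

Need a pair with product 64·35 = 2240 and sum 96: that's 56 and 40.
Split the middle term: 64·y^2 + 56·y + 40·y + 35 = 8·y·(8·y + 7) + 5·(8·y + 7).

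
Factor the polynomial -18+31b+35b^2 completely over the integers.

(5b-2)(7b+9)

Need a pair with product 35·(-18) = -630 and sum 31: that's 45 and -14.
Split the middle term: 35b^2+45b - 14b-18 = 5b(7b+9) - 2(7b+9).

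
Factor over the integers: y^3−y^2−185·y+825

(y+15)·(y−11)·(y−5)

By the rational root theorem, y = 11 is a root, so (y−11) divides it; the quotient is y^2+10·y−75.
The remaining quadratic factors as (y+15)(y−5).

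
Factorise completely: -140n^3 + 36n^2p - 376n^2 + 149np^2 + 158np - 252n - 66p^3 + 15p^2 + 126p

-(10n + 11p + 14)(2n - p)(7n - 6p + 9)

Group: 7n(-20n^2 - 12np - 28n + 11p^2 + 14p) + (-6p + 9)(-20n^2 - 12np - 28n + 11p^2 + 14p); both groups contain (-20n^2 - 12np - 28n + 11p^2 + 14p), so (7n - 6p + 9) is a factor with cofactor -20n^2 - 12np - 28n + 11p^2 + 14p.
The cofactor groups again: -20n^2 - 12np - 28n + 11p^2 + 14p = -2n(10n + 11p + 14) + p(10n + 11p + 14); both groups contain (10n + 11p + 14), giving -(2n - p)(10n + 11p + 14).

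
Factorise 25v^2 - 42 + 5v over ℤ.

Need a pair with product 25·(-42) = -1050 and sum 5: that's 35 and -30.
Split the middle term: 25v^2 + 35v - 30v - 42 = 5v(5v + 7) - 6(5v + 7).

(5v + 7)(5v - 6)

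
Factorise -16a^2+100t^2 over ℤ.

Factor out 4, leaving 25t^2-4a^2, which is a difference of two squares.

4(5t-2a)(5t+2a)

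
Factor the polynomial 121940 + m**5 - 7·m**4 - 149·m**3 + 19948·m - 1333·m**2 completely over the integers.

Testing divisors of the constant over divisors of the leading coefficient, m = 14 is a root, so (m - 14) divides it; the quotient is m**4 + 7·m**3 - 51·m**2 - 2047·m - 8710.
Continuing, m = 13 is a root, so (m - 13) is a factor; dividing leaves m**3 + 20·m**2 + 209·m + 670.
Continuing, m = -5 is a root, so (m + 5) is a factor; dividing leaves m**2 + 15·m + 134.
The quadratic m**2 + 15·m + 134 has discriminant -311 < 0 and is irreducible over ℤ.

(m + 5)·(m - 13)·(m - 14)·(m**2 + 15·m + 134)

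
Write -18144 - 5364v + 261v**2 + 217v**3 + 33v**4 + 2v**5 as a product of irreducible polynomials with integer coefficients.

(2v - 9)(v + 4)(v + 8)(v**2 + 9v + 63)

Among the possible rational roots, v = -8 is a root, giving the factor (v + 8) and quotient 2v**4 + 17v**3 + 81v**2 - 387v - 2268.
Then v = -4 is a root, giving the factor (v + 4) and quotient 2v**3 + 9v**2 + 45v - 567.
Next, v = 9/2 is a root, giving the factor (2v - 9) and quotient v**2 + 9v + 63.
The quadratic v**2 + 9v + 63 has discriminant -171 < 0 and is irreducible over ℤ.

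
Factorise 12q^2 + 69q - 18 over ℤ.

3(4q - 1)(q + 6)

Pull out the common factor 3, then factor the remaining trinomial.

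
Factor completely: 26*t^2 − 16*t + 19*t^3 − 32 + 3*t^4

By the rational root theorem, t = 1 is a root, so (t − 1) is a factor; dividing leaves 3*t^3 + 22*t^2 + 48*t + 32.
Continuing, t = −4/3 is a root, giving the factor (3*t + 4) and quotient t^2 + 6*t + 8.
The remaining quadratic factors as (t + 2)(t + 4).

(3*t + 4)*(t + 2)*(t + 4)*(t − 1)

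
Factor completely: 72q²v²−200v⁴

Factor out 8v², leaving 9q²−25v², which is a difference of two squares.

8v²(3q+5v)(3q−5v)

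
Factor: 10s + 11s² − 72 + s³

Among the possible rational roots, s = −9 is a root, so (s + 9) is a factor; dividing leaves s² + 2s − 8.
The remaining quadratic factors as (s + 4)(s − 2).

(s + 4)(s + 9)(s − 2)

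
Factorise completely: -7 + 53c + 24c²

(3c + 7)(8c - 1)

Need a pair with product 24·(-7) = -168 and sum 53: that's -3 and 56.
Split the middle term: 24c² - 3c + 56c - 7 = 3c(8c - 1) + 7(8c - 1).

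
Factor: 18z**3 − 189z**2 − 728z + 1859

Testing divisors of the constant over divisors of the leading coefficient, z = 13 is a root, so (z − 13) is a factor; dividing leaves 18z**2 + 45z − 143.
The remaining quadratic factors as (6z − 11)(3z + 13).

(3z + 13)(6z − 11)(z − 13)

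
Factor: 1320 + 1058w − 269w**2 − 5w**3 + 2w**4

(2w − 11)(w + 1)(w + 12)(w − 10)

By the rational root theorem, w = 10 is a root, so (w − 10) divides it; the quotient is 2w**3 + 15w**2 − 119w − 132.
Next, w = −12 is a root, giving the factor (w + 12) and quotient 2w**2 − 9w − 11.
The remaining quadratic factors as (2w − 11)(w + 1).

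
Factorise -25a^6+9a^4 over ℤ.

Pull out the common factor a^4, leaving -25a^2+9.
Recognize a difference of squares with the parts 3 and 5a.

-a^4(5a+3)(5a-3)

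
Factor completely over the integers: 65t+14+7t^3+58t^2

(7t+2)(t+1)(t+7)

By the rational root theorem, t = -7 is a root, so (t+7) divides it; the quotient is 7t^2+9t+2.
The remaining quadratic factors as (t+1)(7t+2).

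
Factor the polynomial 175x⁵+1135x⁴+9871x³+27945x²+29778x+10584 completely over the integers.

(5x+4)(5x+7)(7x+9)(x²+3x+42)

Trying the rational-root candidates, x = -4/5 is a root, so (5x+4) divides it; the quotient is 35x⁴+199x³+1815x²+4137x+2646.
Continuing, x = -7/5 is a root, so (5x+7) divides it; the quotient is 7x³+30x²+321x+378.
Next, x = -9/7 is a root, giving the factor (7x+9) and quotient x²+3x+42.
The quadratic x²+3x+42 has discriminant -159 < 0 and is irreducible over ℤ.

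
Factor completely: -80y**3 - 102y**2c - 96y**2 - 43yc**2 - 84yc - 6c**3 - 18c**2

-(5y + 2c + 6)(8y + 3c)(2y + c)

Group: 5y(-16y**2 - 14yc - 3c**2) + (2c + 6)(-16y**2 - 14yc - 3c**2); both groups contain (-16y**2 - 14yc - 3c**2), so (5y + 2c + 6) is a factor with cofactor -16y**2 - 14yc - 3c**2.
The cofactor groups again: -16y**2 - 14yc - 3c**2 = -2y(8y + 3c) - c(8y + 3c); both groups contain (8y + 3c), giving -(2y + c)(8y + 3c).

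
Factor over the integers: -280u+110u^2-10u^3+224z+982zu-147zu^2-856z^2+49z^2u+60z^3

Group: 4z(15z^2+31zu-214z+2u^2-22u+56) - 5u(15z^2+31zu-214z+2u^2-22u+56); both groups contain (15z^2+31zu-214z+2u^2-22u+56), so (4z-5u) is a factor with cofactor 15z^2+31zu-214z+2u^2-22u+56.
The cofactor groups again: 15z^2+31zu-214z+2u^2-22u+56 = 15z(z+2u-14) + (u-4)(z+2u-14); both groups contain (z+2u-14), giving (15z+u-4)(z+2u-14).

(4z-5u)(z+2u-14)(15z+u-4)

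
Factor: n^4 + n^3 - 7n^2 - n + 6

(n + 1)(n + 3)(n - 1)(n - 2)

Among the possible rational roots, n = -3 is a root, so (n + 3) divides it; the quotient is n^3 - 2n^2 - n + 2.
Then n = 1 is a root, so (n - 1) is a factor; dividing leaves n^2 - n - 2.
The remaining quadratic factors as (n + 1)(n - 2).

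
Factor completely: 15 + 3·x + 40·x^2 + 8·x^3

Group as (8·x^3 + 3·x) + (40·x^2 + 15) = x·(8·x^2 + 3) + 5·(8·x^2 + 3).
Both groups share the factor (8·x^2 + 3).

(x + 5)·(8·x^2 + 3)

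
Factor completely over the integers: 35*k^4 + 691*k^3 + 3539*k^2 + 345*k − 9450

(5*k − 7)*(7*k + 15)*(k + 10)*(k + 9)

Testing divisors of the constant over divisors of the leading coefficient, k = −9 is a root, so (k + 9) is a factor; dividing leaves 35*k^3 + 376*k^2 + 155*k − 1050.
Next, k = 7/5 is a root, so (5*k − 7) divides it; the quotient is 7*k^2 + 85*k + 150.
The remaining quadratic factors as (7*k + 15)(k + 10).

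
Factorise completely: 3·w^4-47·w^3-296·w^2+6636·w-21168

Among the possible rational roots, w = 14/3 is a root, so (3·w-14) is a factor; dividing leaves w^3-11·w^2-150·w+1512.
Then w = 14 is a root, so (w-14) divides it; the quotient is w^2+3·w-108.
The remaining quadratic factors as (w-9)(w+12).

(3·w-14)·(w+12)·(w-14)·(w-9)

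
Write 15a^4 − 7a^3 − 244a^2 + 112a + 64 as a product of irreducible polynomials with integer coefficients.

(3a + 1)(5a − 4)(a + 4)(a − 4)

Testing divisors of the constant over divisors of the leading coefficient, a = −1/3 is a root, so (3a + 1) divides it; the quotient is 5a^3 − 4a^2 − 80a + 64.
Next, a = 4/5 is a root, so (5a − 4) is a factor; dividing leaves a^2 − 16.
The remaining quadratic factors as (a + 4)(a − 4).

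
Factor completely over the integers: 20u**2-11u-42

(4u-7)(5u+6)

Need a pair with product 20·(-42) = -840 and sum -11: that's -35 and 24.
Split the middle term: 20u**2-35u + 24u-42 = 5u(4u-7) + 6(4u-7).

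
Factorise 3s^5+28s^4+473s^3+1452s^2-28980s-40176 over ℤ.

Among the possible rational roots, s = -4/3 is a root, giving the factor (3s+4) and quotient s^4+8s^3+147s^2+288s-10044.
Continuing, s = 6 is a root, so (s-6) divides it; the quotient is s^3+14s^2+231s+1674.
Then s = -9 is a root, so (s+9) divides it; the quotient is s^2+5s+186.
The quadratic s^2+5s+186 has discriminant -719 < 0 and is irreducible over ℤ.

(3s+4)(s+9)(s-6)(s^2+5s+186)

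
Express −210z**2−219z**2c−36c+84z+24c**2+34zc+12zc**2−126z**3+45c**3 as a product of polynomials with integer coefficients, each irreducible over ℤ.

−(7z−3c)(6z+3c−2)(3z+5c+6)

Group: 6z(−21z**2−26zc−42z+15c**2+18c) + (3c−2)(−21z**2−26zc−42z+15c**2+18c); both groups contain (−21z**2−26zc−42z+15c**2+18c), so (6z+3c−2) is a factor with cofactor −21z**2−26zc−42z+15c**2+18c.
The cofactor groups again: −21z**2−26zc−42z+15c**2+18c = −3z(7z−3c) + (−5c−6)(7z−3c); both groups contain (7z−3c), giving −(3z+5c+6)(7z−3c).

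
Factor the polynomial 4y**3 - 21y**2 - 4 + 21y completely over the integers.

Trying the rational-root candidates, y = 1 is a root, so (y - 1) is a factor; dividing leaves 4y**2 - 17y + 4.
The remaining quadratic factors as (y - 4)(4y - 1).

(4y - 1)(y - 1)(y - 4)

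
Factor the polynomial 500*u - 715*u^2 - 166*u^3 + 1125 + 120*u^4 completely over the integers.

Trying the rational-root candidates, u = -5/4 is a root, so (4*u + 5) is a factor; dividing leaves 30*u^3 - 79*u^2 - 80*u + 225.
Then u = 9/5 is a root, so (5*u - 9) divides it; the quotient is 6*u^2 - 5*u - 25.
The remaining quadratic factors as (2*u - 5)(3*u + 5).

(2*u - 5)*(3*u + 5)*(4*u + 5)*(5*u - 9)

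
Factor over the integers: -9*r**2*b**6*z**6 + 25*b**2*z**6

Factor out b**2*z**6 first: what remains is -9*r**2*b**4 + 25.
Recognize a difference of squares with the parts 5 and 3*r*b**2.

-b**2*z**6*(3*r*b**2 + 5)*(3*r*b**2 - 5)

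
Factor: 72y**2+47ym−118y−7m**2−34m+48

(8y−m−6)(9y+7m−8)

Group: 9y(8y−m−6) + (7m−8)(8y−m−6); both groups contain (8y−m−6).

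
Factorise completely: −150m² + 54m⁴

Every term has a factor of 6m². Then 9m² − 25 = (3m)² − (5)².

6m²(3m + 5)(3m − 5)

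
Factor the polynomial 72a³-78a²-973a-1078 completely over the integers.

Testing divisors of the constant over divisors of the leading coefficient, a = 14/3 is a root, giving the factor (3a-14) and quotient 24a²+86a+77.
The remaining quadratic factors as (6a+11)(4a+7).

(3a-14)(4a+7)(6a+11)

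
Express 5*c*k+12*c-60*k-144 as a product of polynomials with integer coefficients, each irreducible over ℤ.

Group as (5*c*k+12*c) + (-60*k-144) = c*(5*k+12) - 12*(5*k+12).
Both groups share the factor (5*k+12).

(5*k+12)*(c-12)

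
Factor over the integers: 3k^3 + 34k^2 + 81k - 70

(3k - 2)(k + 5)(k + 7)

Testing divisors of the constant over divisors of the leading coefficient, k = 2/3 is a root, so (3k - 2) divides it; the quotient is k^2 + 12k + 35.
The remaining quadratic factors as (k + 7)(k + 5).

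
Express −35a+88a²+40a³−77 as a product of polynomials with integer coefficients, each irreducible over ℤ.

(5a+11)(8a²−7)

Group as (40a³−35a) + (88a²−77) = 5a(8a²−7) + 11(8a²−7).
Both groups share the factor (8a²−7).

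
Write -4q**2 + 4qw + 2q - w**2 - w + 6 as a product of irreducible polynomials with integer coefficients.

-(2q - w + 2)(2q - w - 3)

Group: -2q(2q - w - 3) + (w - 2)(2q - w - 3); both groups contain (2q - w - 3).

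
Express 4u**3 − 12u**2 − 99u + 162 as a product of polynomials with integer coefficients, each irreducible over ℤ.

(2u + 9)(2u − 3)(u − 6)

Testing divisors of the constant over divisors of the leading coefficient, u = 6 is a root, so (u − 6) is a factor; dividing leaves 4u**2 + 12u − 27.
The remaining quadratic factors as (2u − 3)(2u + 9).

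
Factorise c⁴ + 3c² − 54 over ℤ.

(c² + 9)(c² − 6)

Substitute u = c² to get a quadratic in u, then factor.
c² − 6 is irreducible over ℤ (6 is not a perfect square).
c² + 9 is irreducible over ℤ (sum of squares).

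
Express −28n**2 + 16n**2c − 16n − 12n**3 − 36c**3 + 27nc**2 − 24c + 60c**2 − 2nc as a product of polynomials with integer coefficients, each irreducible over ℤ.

Group: 3n(−4n**2 − 4n + 9c**2 − 6c) + (−4c + 4)(−4n**2 − 4n + 9c**2 − 6c); both groups contain (−4n**2 − 4n + 9c**2 − 6c), so (3n − 4c + 4) is a factor with cofactor −4n**2 − 4n + 9c**2 − 6c.
The cofactor groups again: −4n**2 − 4n + 9c**2 − 6c = −2n(2n + 3c) + (3c − 2)(2n + 3c); both groups contain (2n + 3c), giving −(2n − 3c + 2)(2n + 3c).

−(2n − 3c + 2)(3n − 4c + 4)(2n + 3c)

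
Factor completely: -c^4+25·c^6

c^4·(5·c+1)·(5·c-1)

Every term has a factor of c^4; factoring it out leaves 25·c^2-1.
Recognize a difference of squares with the parts 5·c and 1.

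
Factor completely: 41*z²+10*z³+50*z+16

(2*z+1)*(5*z+8)*(z+2)

Among the possible rational roots, z = -2 is a root, so (z+2) is a factor; dividing leaves 10*z²+21*z+8.
The remaining quadratic factors as (5*z+8)(2*z+1).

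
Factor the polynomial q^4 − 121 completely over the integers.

(q^2 + 11)(q^2 − 11)

Substitute u = q^2 to get a quadratic in u, then factor.
q^2 + 11 is irreducible over ℤ (always positive, so no real roots).
q^2 − 11 is irreducible over ℤ (11 is not a perfect square).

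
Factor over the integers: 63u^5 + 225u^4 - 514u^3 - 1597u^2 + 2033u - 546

(3u - 2)(3u - 7)(7u - 3)(u^2 + 7u + 13)

By the rational root theorem, u = 3/7 is a root, so (7u - 3) is a factor; dividing leaves 9u^4 + 36u^3 - 58u^2 - 253u + 182.
Next, u = 7/3 is a root, so (3u - 7) is a factor; dividing leaves 3u^3 + 19u^2 + 25u - 26.
Next, u = 2/3 is a root, giving the factor (3u - 2) and quotient u^2 + 7u + 13.
The quadratic u^2 + 7u + 13 has discriminant -3 < 0 and is irreducible over ℤ.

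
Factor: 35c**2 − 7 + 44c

(5c + 7)(7c − 1)

Need a pair with product 35·(−7) = −245 and sum 44: that's 49 and −5.
Split the middle term: 35c**2 + 49c − 5c − 7 = 7c(5c + 7) − (5c + 7).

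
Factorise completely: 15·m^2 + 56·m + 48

(3·m + 4)·(5·m + 12)

Need a pair with product 15·48 = 720 and sum 56: that's 20 and 36.
Split the middle term: 15·m^2 + 20·m + 36·m + 48 = 5·m·(3·m + 4) + 12·(3·m + 4).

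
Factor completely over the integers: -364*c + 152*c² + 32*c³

4*c*(2*c + 13)*(4*c - 7)

Pull out the common factor 4*c, then factor the remaining trinomial.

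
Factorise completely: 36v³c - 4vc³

Every term has a factor of 4vc. Then 9v² - c² = (3v)² − (c)².

4cv(3v - c)(3v + c)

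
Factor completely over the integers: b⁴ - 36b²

b²(b + 6)(b - 6)

Pull out the common factor b², leaving b² - 36.
Recognize a difference of squares with the parts b and 6.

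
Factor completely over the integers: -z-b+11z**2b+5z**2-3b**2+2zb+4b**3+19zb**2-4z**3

-(z-4b-1)(4z+b-1)(z+b)

Group: z(-4z**2+15zb+5z+4b**2-3b-1) + b(-4z**2+15zb+5z+4b**2-3b-1); both groups contain (-4z**2+15zb+5z+4b**2-3b-1), so (z+b) is a factor with cofactor -4z**2+15zb+5z+4b**2-3b-1.
The cofactor groups again: -4z**2+15zb+5z+4b**2-3b-1 = -z(4z+b-1) + (4b+1)(4z+b-1); both groups contain (4z+b-1), giving -(z-4b-1)(4z+b-1).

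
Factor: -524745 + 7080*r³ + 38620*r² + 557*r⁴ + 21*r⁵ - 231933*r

(3*r - 13)*(7*r + 13)*(r + 15)*(r² + 14*r + 207)

Trying the rational-root candidates, r = 13/3 is a root, giving the factor (3*r - 13) and quotient 7*r⁴ + 216*r³ + 3296*r² + 27156*r + 40365.
Continuing, r = -15 is a root, so (r + 15) divides it; the quotient is 7*r³ + 111*r² + 1631*r + 2691.
Continuing, r = -13/7 is a root, so (7*r + 13) is a factor; dividing leaves r² + 14*r + 207.
The quadratic r² + 14*r + 207 has discriminant -632 < 0 and is irreducible over ℤ.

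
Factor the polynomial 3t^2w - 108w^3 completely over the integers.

Factor out 3w, leaving t^2 - 36w^2, which is a difference of two squares.

3w(t + 6w)(t - 6w)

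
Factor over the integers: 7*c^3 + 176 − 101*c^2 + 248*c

Testing divisors of the constant over divisors of the leading coefficient, c = 11 is a root, so (c − 11) is a factor; dividing leaves 7*c^2 − 24*c − 16.
The remaining quadratic factors as (c − 4)(7*c + 4).

(7*c + 4)*(c − 11)*(c − 4)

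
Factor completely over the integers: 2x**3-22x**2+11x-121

Group as (2x**3+11x) + (-22x**2-121) = x(2x**2+11) - 11(2x**2+11).
Both groups share the factor (2x**2+11).

(x-11)(2x**2+11)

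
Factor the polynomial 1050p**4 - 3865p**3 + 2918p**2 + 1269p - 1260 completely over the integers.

By the rational root theorem, p = -3/5 is a root, giving the factor (5p + 3) and quotient 210p**3 - 899p**2 + 1123p - 420.
Continuing, p = 5/7 is a root, giving the factor (7p - 5) and quotient 30p**2 - 107p + 84.
The remaining quadratic factors as (6p - 7)(5p - 12).

(5p + 3)(5p - 12)(6p - 7)(7p - 5)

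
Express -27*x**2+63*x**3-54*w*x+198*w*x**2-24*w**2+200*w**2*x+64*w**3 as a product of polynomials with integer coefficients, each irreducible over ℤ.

(2*w+3*x)*(4*w+3*x)*(8*w+7*x-3)

Group: 2*w*(32*w**2+52*w*x-12*w+21*x**2-9*x) + 3*x*(32*w**2+52*w*x-12*w+21*x**2-9*x); both groups contain (32*w**2+52*w*x-12*w+21*x**2-9*x), so (2*w+3*x) is a factor with cofactor 32*w**2+52*w*x-12*w+21*x**2-9*x.
The cofactor groups again: 32*w**2+52*w*x-12*w+21*x**2-9*x = 8*w*(4*w+3*x) + (7*x-3)*(4*w+3*x); both groups contain (4*w+3*x), giving (8*w+7*x-3)*(4*w+3*x).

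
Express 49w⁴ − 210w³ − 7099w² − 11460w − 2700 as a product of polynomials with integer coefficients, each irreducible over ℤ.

Testing divisors of the constant over divisors of the leading coefficient, w = −9 is a root, giving the factor (w + 9) and quotient 49w³ − 651w² − 1240w − 300.
Next, w = 15 is a root, giving the factor (w − 15) and quotient 49w² + 84w + 20.
The remaining quadratic factors as (7w + 10)(7w + 2).

(7w + 10)(7w + 2)(w + 9)(w − 15)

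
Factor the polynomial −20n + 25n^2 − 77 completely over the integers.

Need a pair with product 25·(−77) = −1925 and sum −20: that's 35 and −55.
Split the middle term: 25n^2 + 35n − 55n − 77 = 5n(5n + 7) − 11(5n + 7).

(5n + 7)(5n − 11)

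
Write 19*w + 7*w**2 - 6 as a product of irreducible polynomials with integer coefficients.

Need a pair with product 7·(-6) = -42 and sum 19: that's -2 and 21.
Split the middle term: 7*w**2 - 2*w + 21*w - 6 = w*(7*w - 2) + 3*(7*w - 2).

(7*w - 2)*(w + 3)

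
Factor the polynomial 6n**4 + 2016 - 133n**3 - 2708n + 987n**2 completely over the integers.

(6n - 7)(n - 4)(n - 8)(n - 9)

Trying the rational-root candidates, n = 8 is a root, so (n - 8) is a factor; dividing leaves 6n**3 - 85n**2 + 307n - 252.
Then n = 4 is a root, giving the factor (n - 4) and quotient 6n**2 - 61n + 63.
The remaining quadratic factors as (6n - 7)(n - 9).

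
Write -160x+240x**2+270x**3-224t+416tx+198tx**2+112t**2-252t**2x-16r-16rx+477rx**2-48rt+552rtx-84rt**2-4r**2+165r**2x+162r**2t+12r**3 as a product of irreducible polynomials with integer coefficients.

(3r+9x-4)(4r-2t+3x+4)(r+14t+10x)

Group: r(12r**2-6rt+45rx-4r-18tx+8t+27x**2+24x-16) + (14t+10x)(12r**2-6rt+45rx-4r-18tx+8t+27x**2+24x-16); both groups contain (12r**2-6rt+45rx-4r-18tx+8t+27x**2+24x-16), so (r+14t+10x) is a factor with cofactor 12r**2-6rt+45rx-4r-18tx+8t+27x**2+24x-16.
The cofactor groups again: 12r**2-6rt+45rx-4r-18tx+8t+27x**2+24x-16 = 4r(3r+9x-4) + (-2t+3x+4)(3r+9x-4); both groups contain (3r+9x-4), giving (4r-2t+3x+4)(3r+9x-4).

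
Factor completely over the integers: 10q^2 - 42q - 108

Pull out the common factor 2, then factor the remaining trinomial.

2(5q + 9)(q - 6)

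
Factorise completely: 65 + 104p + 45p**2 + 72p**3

(8p + 5)(9p**2 + 13)

Group as (72p**3 + 104p) + (45p**2 + 65) = 8p(9p**2 + 13) + 5(9p**2 + 13).
Both groups share the factor (9p**2 + 13).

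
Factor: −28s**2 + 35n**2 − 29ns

(5n − 7s)(7n + 4s)

Group: 7n(5n − 7s) + 4s(5n − 7s); both groups contain (5n − 7s).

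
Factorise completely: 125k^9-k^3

k^3(5k^2-1)(25k^4+5k^2+1)

Pull out the common factor k^3, leaving 125k^6-1.
Recognize a difference of cubes with the parts 5k^2 and 1.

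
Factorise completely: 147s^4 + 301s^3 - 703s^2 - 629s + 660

(3s + 4)(7s - 11)(7s - 5)(s + 3)

Trying the rational-root candidates, s = 5/7 is a root, so (7s - 5) divides it; the quotient is 21s^3 + 58s^2 - 59s - 132.
Then s = -3 is a root, so (s + 3) divides it; the quotient is 21s^2 - 5s - 44.
The remaining quadratic factors as (3s + 4)(7s - 11).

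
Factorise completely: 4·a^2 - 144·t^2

Every term has a factor of 4. Then a^2 - 36·t^2 = (a)² − (6·t)².

4·(a + 6·t)·(a - 6·t)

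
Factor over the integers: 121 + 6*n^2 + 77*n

(6*n + 11)*(n + 11)

Need a pair with product 6·121 = 726 and sum 77: that's 11 and 66.
Split the middle term: 6*n^2 + 11*n + 66*n + 121 = n*(6*n + 11) + 11*(6*n + 11).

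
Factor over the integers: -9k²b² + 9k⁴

9k²(k - b)(k + b)

Every term has a factor of 9k². Then k² - b² = (k)² − (b)².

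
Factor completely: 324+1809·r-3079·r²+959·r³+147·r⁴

(3·r-4)·(7·r+1)·(7·r-9)·(r+9)

Trying the rational-root candidates, r = 4/3 is a root, giving the factor (3·r-4) and quotient 49·r³+385·r²-513·r-81.
Then r = -1/7 is a root, so (7·r+1) divides it; the quotient is 7·r²+54·r-81.
The remaining quadratic factors as (7·r-9)(r+9).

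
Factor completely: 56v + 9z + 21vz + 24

Group as (21vz + 56v) + (9z + 24) = 7v(3z + 8) + 3(3z + 8).
Both groups share the factor (3z + 8).

(3z + 8)(7v + 3)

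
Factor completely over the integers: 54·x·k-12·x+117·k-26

(6·x+13)·(9·k-2)

Group as (54·x·k-12·x) + (117·k-26) = 6·x·(9·k-2) + 13·(9·k-2).
Both groups share the factor (9·k-2).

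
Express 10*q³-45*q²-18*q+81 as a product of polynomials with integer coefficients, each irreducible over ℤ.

(2*q-9)*(5*q²-9)

Group as (10*q³-18*q) + (-45*q²+81) = 2*q*(5*q²-9) - 9*(5*q²-9).
Both groups share the factor (5*q²-9).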